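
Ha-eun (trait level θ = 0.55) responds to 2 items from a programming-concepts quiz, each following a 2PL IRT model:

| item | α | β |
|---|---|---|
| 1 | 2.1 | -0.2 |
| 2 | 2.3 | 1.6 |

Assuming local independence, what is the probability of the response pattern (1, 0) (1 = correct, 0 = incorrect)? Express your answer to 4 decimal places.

P(θ) = 1 / (1 + exp(−α(θ − β)))
P_1 = 1/(1+e^{-1.5750}) = 0.8285
P_2 = 1/(1+e^{2.4150}) = 0.0820
L = P_1 × (1−P_2) = 0.8285 × 0.9180 = 0.76053

0.7605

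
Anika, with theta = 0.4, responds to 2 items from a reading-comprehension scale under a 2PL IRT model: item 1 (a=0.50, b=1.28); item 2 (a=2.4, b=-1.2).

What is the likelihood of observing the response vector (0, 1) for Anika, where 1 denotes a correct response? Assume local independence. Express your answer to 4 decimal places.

P(theta) = 1 / (1 + exp(−a(theta − b)))
P_1 = 1/(1+e^{0.4400}) = 0.3917
P_2 = 1/(1+e^{-3.8400}) = 0.9790
L = (1−P_1) × P_2 = 0.6083 × 0.9790 = 0.59546

0.5955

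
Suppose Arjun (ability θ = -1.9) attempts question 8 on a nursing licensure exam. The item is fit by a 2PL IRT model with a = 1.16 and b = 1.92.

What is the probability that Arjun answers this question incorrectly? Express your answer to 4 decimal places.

0.9882

P(θ) = 1 / (1 + exp(−a(θ − b)))
Exponent: 1.16 × (-1.9 − 1.92) = -4.4312
1/(1 + e^{4.4312}) = 0.0118
P(incorrect) = 1 − 0.0118 = 0.9882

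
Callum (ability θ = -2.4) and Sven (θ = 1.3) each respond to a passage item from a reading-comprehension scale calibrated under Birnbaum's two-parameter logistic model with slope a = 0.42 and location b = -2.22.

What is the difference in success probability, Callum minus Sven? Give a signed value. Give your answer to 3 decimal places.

P(θ) = 1 / (1 + exp(−a(θ − b)))
P(Callum) = 0.4811  [exponent -0.0756]
P(Sven) = 0.8143  [exponent 1.4784]
Difference = 0.4811 − 0.8143 = -0.3332

-0.333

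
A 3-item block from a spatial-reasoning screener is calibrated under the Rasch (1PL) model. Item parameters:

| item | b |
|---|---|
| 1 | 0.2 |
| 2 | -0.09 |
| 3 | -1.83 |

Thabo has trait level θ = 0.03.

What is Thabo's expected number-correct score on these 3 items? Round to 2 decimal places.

P(θ) = 1 / (1 + exp(−(θ − b)))
P_1 = 1/(1+e^{0.1700}) = 0.4576
P_2 = 1/(1+e^{-0.1200}) = 0.5300
P_3 = 1/(1+e^{-1.8600}) = 0.8653
E[score] = 0.4576 + 0.5300 + 0.8653 = 1.8529

1.85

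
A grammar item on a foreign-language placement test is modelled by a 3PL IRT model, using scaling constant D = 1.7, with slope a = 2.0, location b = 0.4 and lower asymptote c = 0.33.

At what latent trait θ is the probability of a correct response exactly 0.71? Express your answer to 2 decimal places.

P(θ) = c + (1 − c) · 1 / (1 + exp(−D·a(θ − b)))
Remove guessing floor: (0.71 − 0.33)/(1 − 0.33) = 0.5672
logit = ln(0.5672/0.4328) = 0.2703
θ = b + logit/(1.7·a) = 0.4 + 0.2703/3.4000 = 0.4795

0.48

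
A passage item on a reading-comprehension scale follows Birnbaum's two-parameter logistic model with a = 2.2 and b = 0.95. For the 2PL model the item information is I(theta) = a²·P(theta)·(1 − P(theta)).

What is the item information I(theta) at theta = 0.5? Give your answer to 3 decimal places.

P = 1/(1+e^{0.9900}) = 0.2709
P(1−P) = 0.2709 × 0.7291 = 0.1975
I = a² × P(1−P) = 2.2² × 0.1975 = 0.95599

0.956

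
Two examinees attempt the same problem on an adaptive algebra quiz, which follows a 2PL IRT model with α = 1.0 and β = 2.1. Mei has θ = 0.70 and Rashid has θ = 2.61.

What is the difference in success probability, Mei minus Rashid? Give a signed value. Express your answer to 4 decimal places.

P(θ) = 1 / (1 + exp(−α(θ − β)))
P(Mei) = 0.1978  [exponent -1.4000]
P(Rashid) = 0.6248  [exponent 0.5100]
Difference = 0.1978 − 0.6248 = -0.4270

-0.4270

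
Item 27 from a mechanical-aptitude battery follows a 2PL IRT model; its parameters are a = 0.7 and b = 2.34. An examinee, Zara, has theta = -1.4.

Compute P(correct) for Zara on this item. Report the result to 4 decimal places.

P(theta) = 1 / (1 + exp(−a(theta − b)))
Exponent: 0.7 × (-1.4 − 2.34) = -2.6180
1/(1 + e^{2.6180}) = 0.0680

0.0680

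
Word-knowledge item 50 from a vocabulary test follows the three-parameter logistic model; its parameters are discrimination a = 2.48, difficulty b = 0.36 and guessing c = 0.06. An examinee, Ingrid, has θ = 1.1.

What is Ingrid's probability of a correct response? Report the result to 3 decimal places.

P(θ) = c + (1 − c) · 1 / (1 + exp(−a(θ − b)))
Exponent: 2.48 × (1.1 − 0.36) = 1.8352
1/(1 + e^{-1.8352}) = 0.8624
P = 0.06 + 0.94 × 0.8624 = 0.8706

0.871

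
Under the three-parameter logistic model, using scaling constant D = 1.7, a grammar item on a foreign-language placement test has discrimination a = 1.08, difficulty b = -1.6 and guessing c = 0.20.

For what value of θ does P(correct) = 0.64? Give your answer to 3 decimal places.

P(θ) = c + (1 − c) · 1 / (1 + exp(−D·a(θ − b)))
Remove guessing floor: (0.64 − 0.20)/(1 − 0.20) = 0.5500
logit = ln(0.5500/0.4500) = 0.2007
θ = b + logit/(1.7·a) = -1.6 + 0.2007/1.8360 = -1.4907

-1.491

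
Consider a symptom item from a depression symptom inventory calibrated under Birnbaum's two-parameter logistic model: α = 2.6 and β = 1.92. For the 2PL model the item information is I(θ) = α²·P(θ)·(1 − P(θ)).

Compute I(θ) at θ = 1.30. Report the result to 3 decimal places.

P = 1/(1+e^{1.6120}) = 0.1663
P(1−P) = 0.1663 × 0.8337 = 0.1387
I = α² × P(1−P) = 2.6² × 0.1387 = 0.93729

0.937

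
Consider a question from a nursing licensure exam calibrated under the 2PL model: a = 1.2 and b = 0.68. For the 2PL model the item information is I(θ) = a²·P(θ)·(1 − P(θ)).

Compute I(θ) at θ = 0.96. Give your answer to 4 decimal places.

0.3500

P = 1/(1+e^{-0.3360}) = 0.5832
P(1−P) = 0.5832 × 0.4168 = 0.2431
I = a² × P(1−P) = 1.2² × 0.2431 = 0.35003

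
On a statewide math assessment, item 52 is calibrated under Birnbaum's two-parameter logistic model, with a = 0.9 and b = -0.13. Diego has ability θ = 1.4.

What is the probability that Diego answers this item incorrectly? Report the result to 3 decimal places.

0.201

P(θ) = 1 / (1 + exp(−a(θ − b)))
Exponent: 0.9 × (1.4 − (-0.13)) = 1.3770
1/(1 + e^{-1.3770}) = 0.7985
P(incorrect) = 1 − 0.7985 = 0.2015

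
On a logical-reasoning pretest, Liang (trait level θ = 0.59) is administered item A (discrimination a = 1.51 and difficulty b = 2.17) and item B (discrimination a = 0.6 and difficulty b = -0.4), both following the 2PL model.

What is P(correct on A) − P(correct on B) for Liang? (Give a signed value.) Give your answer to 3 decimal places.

P(θ) = 1 / (1 + exp(−a(θ − b)))
P_A = 0.0843
P_B = 0.6443
P_A − P_B = -0.5600

-0.560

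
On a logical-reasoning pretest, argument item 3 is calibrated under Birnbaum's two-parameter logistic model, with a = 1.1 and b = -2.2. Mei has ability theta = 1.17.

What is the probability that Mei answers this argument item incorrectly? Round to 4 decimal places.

P(theta) = 1 / (1 + exp(−a(theta − b)))
Exponent: 1.1 × (1.17 − (-2.2)) = 3.7070
1/(1 + e^{-3.7070}) = 0.9760
P(incorrect) = 1 − 0.9760 = 0.0240

0.0240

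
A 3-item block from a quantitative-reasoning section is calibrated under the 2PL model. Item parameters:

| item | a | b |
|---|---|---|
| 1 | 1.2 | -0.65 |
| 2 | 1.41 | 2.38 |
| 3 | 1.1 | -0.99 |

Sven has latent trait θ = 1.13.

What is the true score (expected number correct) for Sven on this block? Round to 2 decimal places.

P(θ) = 1 / (1 + exp(−a(θ − b)))
P_1 = 1/(1+e^{-2.1360}) = 0.8944
P_2 = 1/(1+e^{1.7625}) = 0.1465
P_3 = 1/(1+e^{-2.3320}) = 0.9115
E[score] = 0.8944 + 0.1465 + 0.9115 = 1.9523

1.95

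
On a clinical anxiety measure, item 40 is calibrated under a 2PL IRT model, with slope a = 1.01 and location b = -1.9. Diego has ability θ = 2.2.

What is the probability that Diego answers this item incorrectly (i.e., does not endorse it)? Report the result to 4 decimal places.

P(θ) = 1 / (1 + exp(−a(θ − b)))
Exponent: 1.01 × (2.2 − (-1.9)) = 4.1410
1/(1 + e^{-4.1410}) = 0.9843
P(incorrect) = 1 − 0.9843 = 0.0157

0.0157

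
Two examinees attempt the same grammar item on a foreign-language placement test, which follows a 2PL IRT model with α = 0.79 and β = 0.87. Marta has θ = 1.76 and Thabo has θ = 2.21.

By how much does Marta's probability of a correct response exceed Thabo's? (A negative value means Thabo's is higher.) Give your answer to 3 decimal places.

P(θ) = 1 / (1 + exp(−α(θ − β)))
P(Marta) = 0.6689  [exponent 0.7031]
P(Thabo) = 0.7424  [exponent 1.0586]
Difference = 0.6689 − 0.7424 = -0.0735

-0.074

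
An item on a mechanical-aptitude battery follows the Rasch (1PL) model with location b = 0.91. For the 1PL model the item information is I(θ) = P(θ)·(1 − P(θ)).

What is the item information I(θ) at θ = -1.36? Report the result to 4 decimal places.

P = 1/(1+e^{2.2700}) = 0.0936
P(1−P) = 0.0936 × 0.9064 = 0.0849
I = P(1−P) = 0.08487

0.0849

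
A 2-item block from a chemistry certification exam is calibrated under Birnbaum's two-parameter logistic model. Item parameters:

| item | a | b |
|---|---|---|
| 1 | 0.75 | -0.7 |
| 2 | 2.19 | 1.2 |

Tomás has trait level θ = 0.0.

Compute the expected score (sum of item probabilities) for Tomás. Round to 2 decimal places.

0.70

P(θ) = 1 / (1 + exp(−a(θ − b)))
P_1 = 1/(1+e^{-0.5250}) = 0.6283
P_2 = 1/(1+e^{2.6280}) = 0.0674
E[score] = 0.6283 + 0.0674 = 0.6957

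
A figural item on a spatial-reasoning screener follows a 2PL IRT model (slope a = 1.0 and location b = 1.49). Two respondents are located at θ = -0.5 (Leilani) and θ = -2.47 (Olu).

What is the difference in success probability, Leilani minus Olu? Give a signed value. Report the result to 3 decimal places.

0.102

P(θ) = 1 / (1 + exp(−a(θ − b)))
P(Leilani) = 0.1203  [exponent -1.9900]
P(Olu) = 0.0187  [exponent -3.9600]
Difference = 0.1203 − 0.0187 = 0.1016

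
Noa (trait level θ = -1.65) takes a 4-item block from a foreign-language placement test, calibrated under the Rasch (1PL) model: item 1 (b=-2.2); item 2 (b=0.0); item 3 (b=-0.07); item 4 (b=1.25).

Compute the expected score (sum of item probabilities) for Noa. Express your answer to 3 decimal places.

1.018

P(θ) = 1 / (1 + exp(−(θ − b)))
P_1 = 1/(1+e^{-0.5500}) = 0.6341
P_2 = 1/(1+e^{1.6500}) = 0.1611
P_3 = 1/(1+e^{1.5800}) = 0.1708
P_4 = 1/(1+e^{2.9000}) = 0.0522
E[score] = 0.6341 + 0.1611 + 0.1708 + 0.0522 = 1.0182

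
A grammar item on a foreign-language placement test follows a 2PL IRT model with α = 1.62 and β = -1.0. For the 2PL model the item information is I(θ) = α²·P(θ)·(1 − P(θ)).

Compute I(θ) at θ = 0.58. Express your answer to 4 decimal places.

0.1749

P = 1/(1+e^{-2.5596}) = 0.9282
P(1−P) = 0.9282 × 0.0718 = 0.0666
I = α² × P(1−P) = 1.62² × 0.0666 = 0.17487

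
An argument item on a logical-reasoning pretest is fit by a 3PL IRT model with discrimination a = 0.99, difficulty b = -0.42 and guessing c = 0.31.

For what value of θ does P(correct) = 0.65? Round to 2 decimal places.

P(θ) = c + (1 − c) · 1 / (1 + exp(−a(θ − b)))
Remove guessing floor: (0.65 − 0.31)/(1 − 0.31) = 0.4928
logit = ln(0.4928/0.5072) = -0.0290
θ = b + logit/(a) = -0.42 + (-0.0290)/0.9900 = -0.4493

-0.45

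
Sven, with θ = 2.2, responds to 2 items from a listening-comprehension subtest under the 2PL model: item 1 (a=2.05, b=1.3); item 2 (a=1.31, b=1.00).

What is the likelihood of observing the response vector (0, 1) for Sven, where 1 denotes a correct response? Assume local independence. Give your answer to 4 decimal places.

P(θ) = 1 / (1 + exp(−a(θ − b)))
P_1 = 1/(1+e^{-1.8450}) = 0.8635
P_2 = 1/(1+e^{-1.5720}) = 0.8281
L = (1−P_1) × P_2 = 0.1365 × 0.8281 = 0.11300

0.1130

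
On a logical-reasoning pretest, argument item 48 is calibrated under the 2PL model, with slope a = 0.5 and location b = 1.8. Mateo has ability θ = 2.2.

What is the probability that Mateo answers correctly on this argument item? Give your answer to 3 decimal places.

0.550

P(θ) = 1 / (1 + exp(−a(θ − b)))
Exponent: 0.5 × (2.2 − 1.8) = 0.2000
1/(1 + e^{-0.2000}) = 0.5498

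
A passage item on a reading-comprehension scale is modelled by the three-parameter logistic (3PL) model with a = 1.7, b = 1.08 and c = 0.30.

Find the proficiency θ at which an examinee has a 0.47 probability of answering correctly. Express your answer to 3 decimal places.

0.411

P(θ) = c + (1 − c) · 1 / (1 + exp(−a(θ − b)))
Remove guessing floor: (0.47 − 0.30)/(1 − 0.30) = 0.2429
logit = ln(0.2429/0.7571) = -1.1371
θ = b + logit/(a) = 1.08 + (-1.1371)/1.7000 = 0.4111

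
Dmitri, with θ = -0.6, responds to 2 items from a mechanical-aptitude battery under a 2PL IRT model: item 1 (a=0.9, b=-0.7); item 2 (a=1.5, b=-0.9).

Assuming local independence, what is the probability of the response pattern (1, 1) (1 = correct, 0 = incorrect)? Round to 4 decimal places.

0.3190

P(θ) = 1 / (1 + exp(−a(θ − b)))
P_1 = 1/(1+e^{-0.0900}) = 0.5225
P_2 = 1/(1+e^{-0.4500}) = 0.6106
L = P_1 × P_2 = 0.5225 × 0.6106 = 0.31905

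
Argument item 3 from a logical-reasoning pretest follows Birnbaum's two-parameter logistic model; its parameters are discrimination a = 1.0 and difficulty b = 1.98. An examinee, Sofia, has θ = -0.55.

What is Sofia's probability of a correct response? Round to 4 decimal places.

P(θ) = 1 / (1 + exp(−a(θ − b)))
Exponent: 1.0 × (-0.55 − 1.98) = -2.5300
1/(1 + e^{2.5300}) = 0.0738

0.0738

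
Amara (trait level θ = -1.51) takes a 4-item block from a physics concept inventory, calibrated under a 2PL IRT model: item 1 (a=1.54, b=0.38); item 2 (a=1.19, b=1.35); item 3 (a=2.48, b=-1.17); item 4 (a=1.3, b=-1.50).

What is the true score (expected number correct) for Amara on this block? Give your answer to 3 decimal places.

P(θ) = 1 / (1 + exp(−a(θ − b)))
P_1 = 1/(1+e^{2.9106}) = 0.0516
P_2 = 1/(1+e^{3.4034}) = 0.0322
P_3 = 1/(1+e^{0.8432}) = 0.3009
P_4 = 1/(1+e^{0.0130}) = 0.4968
E[score] = 0.0516 + 0.0322 + 0.3009 + 0.4968 = 0.8814

0.881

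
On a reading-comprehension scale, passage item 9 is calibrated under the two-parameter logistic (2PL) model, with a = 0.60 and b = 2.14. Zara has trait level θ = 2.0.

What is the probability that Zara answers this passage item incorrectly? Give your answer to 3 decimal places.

P(θ) = 1 / (1 + exp(−a(θ − b)))
Exponent: 0.60 × (2.0 − 2.14) = -0.0840
1/(1 + e^{0.0840}) = 0.4790
P(incorrect) = 1 − 0.4790 = 0.5210

0.521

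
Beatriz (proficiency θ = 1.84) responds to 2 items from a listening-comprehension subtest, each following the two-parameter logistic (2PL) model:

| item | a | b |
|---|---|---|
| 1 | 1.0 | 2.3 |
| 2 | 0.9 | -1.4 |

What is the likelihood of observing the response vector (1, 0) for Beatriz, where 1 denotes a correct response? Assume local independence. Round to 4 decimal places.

P(θ) = 1 / (1 + exp(−a(θ − b)))
P_1 = 1/(1+e^{0.4600}) = 0.3870
P_2 = 1/(1+e^{-2.9160}) = 0.9486
L = P_1 × (1−P_2) = 0.3870 × 0.0514 = 0.01988

0.0199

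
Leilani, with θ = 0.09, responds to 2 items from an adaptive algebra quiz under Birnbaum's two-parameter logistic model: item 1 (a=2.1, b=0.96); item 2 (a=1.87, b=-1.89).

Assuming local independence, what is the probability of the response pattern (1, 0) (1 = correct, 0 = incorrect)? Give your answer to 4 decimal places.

P(θ) = 1 / (1 + exp(−a(θ − b)))
P_1 = 1/(1+e^{1.8270}) = 0.1386
P_2 = 1/(1+e^{-3.7026}) = 0.9759
L = P_1 × (1−P_2) = 0.1386 × 0.0241 = 0.00334

0.0033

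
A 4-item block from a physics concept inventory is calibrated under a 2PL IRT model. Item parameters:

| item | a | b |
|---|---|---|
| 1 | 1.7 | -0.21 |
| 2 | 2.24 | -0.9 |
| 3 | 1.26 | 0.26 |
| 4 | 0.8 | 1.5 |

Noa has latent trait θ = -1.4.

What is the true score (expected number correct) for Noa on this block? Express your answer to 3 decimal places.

P(θ) = 1 / (1 + exp(−a(θ − b)))
P_1 = 1/(1+e^{2.0230}) = 0.1168
P_2 = 1/(1+e^{1.1200}) = 0.2460
P_3 = 1/(1+e^{2.0916}) = 0.1099
P_4 = 1/(1+e^{2.3200}) = 0.0895
E[score] = 0.1168 + 0.2460 + 0.1099 + 0.0895 = 0.5622

0.562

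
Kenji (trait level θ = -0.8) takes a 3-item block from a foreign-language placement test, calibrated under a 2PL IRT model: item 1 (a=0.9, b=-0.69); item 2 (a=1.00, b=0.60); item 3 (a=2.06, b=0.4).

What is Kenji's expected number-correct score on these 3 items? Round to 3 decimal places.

0.751

P(θ) = 1 / (1 + exp(−a(θ − b)))
P_1 = 1/(1+e^{0.0990}) = 0.4753
P_2 = 1/(1+e^{1.4000}) = 0.1978
P_3 = 1/(1+e^{2.4720}) = 0.0778
E[score] = 0.4753 + 0.1978 + 0.0778 = 0.7509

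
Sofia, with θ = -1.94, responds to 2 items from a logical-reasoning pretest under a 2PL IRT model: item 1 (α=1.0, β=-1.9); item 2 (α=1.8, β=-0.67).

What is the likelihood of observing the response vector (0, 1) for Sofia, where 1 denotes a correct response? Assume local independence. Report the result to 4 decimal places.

0.0471

P(θ) = 1 / (1 + exp(−α(θ − β)))
P_1 = 1/(1+e^{0.0400}) = 0.4900
P_2 = 1/(1+e^{2.2860}) = 0.0923
L = (1−P_1) × P_2 = 0.5100 × 0.0923 = 0.04707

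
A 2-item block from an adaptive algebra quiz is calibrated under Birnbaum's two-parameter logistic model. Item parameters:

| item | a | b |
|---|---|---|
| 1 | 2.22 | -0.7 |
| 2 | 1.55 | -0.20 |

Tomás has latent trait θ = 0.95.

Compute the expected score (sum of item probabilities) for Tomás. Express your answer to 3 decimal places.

P(θ) = 1 / (1 + exp(−a(θ − b)))
P_1 = 1/(1+e^{-3.6630}) = 0.9750
P_2 = 1/(1+e^{-1.7825}) = 0.8560
E[score] = 0.9750 + 0.8560 = 1.8310

1.831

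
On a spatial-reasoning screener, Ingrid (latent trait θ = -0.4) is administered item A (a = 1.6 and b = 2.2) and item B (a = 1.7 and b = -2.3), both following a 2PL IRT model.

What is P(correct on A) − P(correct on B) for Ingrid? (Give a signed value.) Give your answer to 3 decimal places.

-0.947

P(θ) = 1 / (1 + exp(−a(θ − b)))
P_A = 0.0154
P_B = 0.9619
P_A − P_B = -0.9466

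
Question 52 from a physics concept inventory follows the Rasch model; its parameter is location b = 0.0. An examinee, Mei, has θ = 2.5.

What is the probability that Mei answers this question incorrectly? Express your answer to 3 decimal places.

P(θ) = 1 / (1 + exp(−(θ − b)))
Exponent: (2.5 − 0.0) = 2.5000
1/(1 + e^{-2.5000}) = 0.9241
P = 0.9241
P(incorrect) = 1 − 0.9241 = 0.0759

0.076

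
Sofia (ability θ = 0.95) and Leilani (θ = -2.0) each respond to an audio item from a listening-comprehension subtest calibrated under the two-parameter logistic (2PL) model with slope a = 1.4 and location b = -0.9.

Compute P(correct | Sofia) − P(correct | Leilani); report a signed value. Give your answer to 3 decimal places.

P(θ) = 1 / (1 + exp(−a(θ − b)))
P(Sofia) = 0.9302  [exponent 2.5900]
P(Leilani) = 0.1765  [exponent -1.5400]
Difference = 0.9302 − 0.1765 = 0.7537

0.754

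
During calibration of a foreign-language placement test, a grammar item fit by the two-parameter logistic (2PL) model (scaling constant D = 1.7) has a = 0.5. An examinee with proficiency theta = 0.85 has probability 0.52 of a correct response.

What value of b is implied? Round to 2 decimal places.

P(theta) = 1 / (1 + exp(−D·a(theta − b)))
logit(0.52) = ln(0.52/0.48) = 0.0800
b = theta − logit/(1.7·a) = 0.85 − 0.0800/0.8500 = 0.7558

0.76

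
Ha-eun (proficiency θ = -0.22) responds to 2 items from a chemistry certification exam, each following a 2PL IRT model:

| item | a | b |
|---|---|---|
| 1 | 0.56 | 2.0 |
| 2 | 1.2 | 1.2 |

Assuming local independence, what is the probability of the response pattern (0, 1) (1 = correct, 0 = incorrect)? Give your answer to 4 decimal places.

P(θ) = 1 / (1 + exp(−a(θ − b)))
P_1 = 1/(1+e^{1.2432}) = 0.2239
P_2 = 1/(1+e^{1.7040}) = 0.1539
L = (1−P_1) × P_2 = 0.7761 × 0.1539 = 0.11948

0.1195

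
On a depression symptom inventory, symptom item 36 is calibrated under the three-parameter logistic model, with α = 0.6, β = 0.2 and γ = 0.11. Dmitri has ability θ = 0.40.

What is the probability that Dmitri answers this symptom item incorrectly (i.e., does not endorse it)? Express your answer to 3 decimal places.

0.418

P(θ) = γ + (1 − γ) · 1 / (1 + exp(−α(θ − β)))
Exponent: 0.6 × (0.40 − 0.2) = 0.1200
1/(1 + e^{-0.1200}) = 0.5300
P = 0.11 + 0.89 × 0.5300 = 0.5817
P(incorrect) = 1 − 0.5817 = 0.4183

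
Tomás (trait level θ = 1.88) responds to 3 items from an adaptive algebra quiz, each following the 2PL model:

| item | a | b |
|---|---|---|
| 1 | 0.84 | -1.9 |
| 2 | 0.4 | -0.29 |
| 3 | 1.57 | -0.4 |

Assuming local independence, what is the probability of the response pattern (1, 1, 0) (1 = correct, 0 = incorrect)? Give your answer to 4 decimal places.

0.0183

P(θ) = 1 / (1 + exp(−a(θ − b)))
P_1 = 1/(1+e^{-3.1752}) = 0.9599
P_2 = 1/(1+e^{-0.8680}) = 0.7043
P_3 = 1/(1+e^{-3.5796}) = 0.9729
L = P_1 × P_2 × (1−P_3) = 0.9599 × 0.7043 × 0.0271 = 0.01834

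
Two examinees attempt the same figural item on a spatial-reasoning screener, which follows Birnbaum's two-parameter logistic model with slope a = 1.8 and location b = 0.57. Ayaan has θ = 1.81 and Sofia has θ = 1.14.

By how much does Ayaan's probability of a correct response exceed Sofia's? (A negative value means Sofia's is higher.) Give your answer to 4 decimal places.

P(θ) = 1 / (1 + exp(−a(θ − b)))
P(Ayaan) = 0.9031  [exponent 2.2320]
P(Sofia) = 0.7361  [exponent 1.0260]
Difference = 0.9031 − 0.7361 = 0.1669

0.1669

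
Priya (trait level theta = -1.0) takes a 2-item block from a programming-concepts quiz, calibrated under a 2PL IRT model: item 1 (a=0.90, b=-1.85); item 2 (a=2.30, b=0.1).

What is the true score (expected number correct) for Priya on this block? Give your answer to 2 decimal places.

0.76

P(theta) = 1 / (1 + exp(−a(theta − b)))
P_1 = 1/(1+e^{-0.7650}) = 0.6824
P_2 = 1/(1+e^{2.5300}) = 0.0738
E[score] = 0.6824 + 0.0738 = 0.7562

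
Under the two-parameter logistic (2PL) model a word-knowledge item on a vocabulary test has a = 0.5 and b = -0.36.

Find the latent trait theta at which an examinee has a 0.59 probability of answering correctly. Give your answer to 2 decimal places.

0.37

P(theta) = 1 / (1 + exp(−a(theta − b)))
logit = ln(0.5900/0.4100) = 0.3640
theta = b + logit/(a) = -0.36 + 0.3640/0.5000 = 0.3679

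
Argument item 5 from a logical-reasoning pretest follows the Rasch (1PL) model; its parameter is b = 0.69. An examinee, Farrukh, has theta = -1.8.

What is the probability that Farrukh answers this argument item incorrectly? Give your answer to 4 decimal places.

P(theta) = 1 / (1 + exp(−(theta − b)))
Exponent: (-1.8 − 0.69) = -2.4900
1/(1 + e^{2.4900}) = 0.0766
P = 0.0766
P(incorrect) = 1 − 0.0766 = 0.9234

0.9234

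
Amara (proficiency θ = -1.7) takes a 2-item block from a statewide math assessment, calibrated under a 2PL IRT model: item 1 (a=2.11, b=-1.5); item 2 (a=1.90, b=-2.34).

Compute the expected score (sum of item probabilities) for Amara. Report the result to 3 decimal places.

P(θ) = 1 / (1 + exp(−a(θ − b)))
P_1 = 1/(1+e^{0.4220}) = 0.3960
P_2 = 1/(1+e^{-1.2160}) = 0.7714
E[score] = 0.3960 + 0.7714 = 1.1674

1.167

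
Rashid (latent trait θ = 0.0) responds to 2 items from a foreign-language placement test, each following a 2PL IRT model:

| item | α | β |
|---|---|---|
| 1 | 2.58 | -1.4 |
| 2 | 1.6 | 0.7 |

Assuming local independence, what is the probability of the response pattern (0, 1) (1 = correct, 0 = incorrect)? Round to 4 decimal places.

0.0065

P(θ) = 1 / (1 + exp(−α(θ − β)))
P_1 = 1/(1+e^{-3.6120}) = 0.9737
P_2 = 1/(1+e^{1.1200}) = 0.2460
L = (1−P_1) × P_2 = 0.0263 × 0.2460 = 0.00647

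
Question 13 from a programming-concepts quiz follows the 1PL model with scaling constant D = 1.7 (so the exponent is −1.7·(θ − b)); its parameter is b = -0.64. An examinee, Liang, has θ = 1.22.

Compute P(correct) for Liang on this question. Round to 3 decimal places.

0.959

P(θ) = 1 / (1 + exp(−D·(θ − b)))
Exponent: 1.7 × (1.22 − (-0.64)) = 3.1620
1/(1 + e^{-3.1620}) = 0.9594
P = 0.9594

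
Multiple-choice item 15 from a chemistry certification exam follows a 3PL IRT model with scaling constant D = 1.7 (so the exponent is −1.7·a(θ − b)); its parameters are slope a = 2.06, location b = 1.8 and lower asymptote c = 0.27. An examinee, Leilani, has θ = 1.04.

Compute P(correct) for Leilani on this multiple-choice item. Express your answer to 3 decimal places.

0.318

P(θ) = c + (1 − c) · 1 / (1 + exp(−D·a(θ − b)))
Exponent: 1.7 × 2.06 × (1.04 − 1.8) = -2.6615
1/(1 + e^{2.6615}) = 0.0653
P = 0.27 + 0.73 × 0.0653 = 0.3177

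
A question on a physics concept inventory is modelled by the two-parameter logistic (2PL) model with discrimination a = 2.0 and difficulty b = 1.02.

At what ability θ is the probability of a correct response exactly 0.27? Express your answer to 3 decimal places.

P(θ) = 1 / (1 + exp(−a(θ − b)))
logit = ln(0.2700/0.7300) = -0.9946
θ = b + logit/(a) = 1.02 + (-0.9946)/2.0000 = 0.5227

0.523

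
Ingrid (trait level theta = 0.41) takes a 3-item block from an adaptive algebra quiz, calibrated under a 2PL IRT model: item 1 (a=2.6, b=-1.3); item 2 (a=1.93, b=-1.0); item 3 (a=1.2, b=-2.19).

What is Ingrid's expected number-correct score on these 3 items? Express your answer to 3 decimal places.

P(theta) = 1 / (1 + exp(−a(theta − b)))
P_1 = 1/(1+e^{-4.4460}) = 0.9884
P_2 = 1/(1+e^{-2.7213}) = 0.9383
P_3 = 1/(1+e^{-3.1200}) = 0.9577
E[score] = 0.9884 + 0.9383 + 0.9577 = 2.8844

2.884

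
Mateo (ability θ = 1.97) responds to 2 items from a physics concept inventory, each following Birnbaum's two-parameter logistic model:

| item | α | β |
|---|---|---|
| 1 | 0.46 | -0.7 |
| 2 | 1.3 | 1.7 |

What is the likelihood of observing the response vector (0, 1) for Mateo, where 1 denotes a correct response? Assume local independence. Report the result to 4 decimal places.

0.1329

P(θ) = 1 / (1 + exp(−α(θ − β)))
P_1 = 1/(1+e^{-1.2282}) = 0.7735
P_2 = 1/(1+e^{-0.3510}) = 0.5869
L = (1−P_1) × P_2 = 0.2265 × 0.5869 = 0.13292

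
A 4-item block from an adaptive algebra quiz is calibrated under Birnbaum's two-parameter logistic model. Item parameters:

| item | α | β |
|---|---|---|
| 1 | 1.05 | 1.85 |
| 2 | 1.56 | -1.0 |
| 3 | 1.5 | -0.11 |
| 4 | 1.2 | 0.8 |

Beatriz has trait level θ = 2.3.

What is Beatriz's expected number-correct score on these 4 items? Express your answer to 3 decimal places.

3.442

P(θ) = 1 / (1 + exp(−α(θ − β)))
P_1 = 1/(1+e^{-0.4725}) = 0.6160
P_2 = 1/(1+e^{-5.1480}) = 0.9942
P_3 = 1/(1+e^{-3.6150}) = 0.9738
P_4 = 1/(1+e^{-1.8000}) = 0.8581
E[score] = 0.6160 + 0.9942 + 0.9738 + 0.8581 = 3.4421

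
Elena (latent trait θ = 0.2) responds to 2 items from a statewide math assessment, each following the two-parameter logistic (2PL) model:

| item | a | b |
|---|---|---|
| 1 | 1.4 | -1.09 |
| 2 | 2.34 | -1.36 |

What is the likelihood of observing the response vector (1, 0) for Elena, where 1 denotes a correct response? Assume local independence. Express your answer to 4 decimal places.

0.0217

P(θ) = 1 / (1 + exp(−a(θ − b)))
P_1 = 1/(1+e^{-1.8060}) = 0.8589
P_2 = 1/(1+e^{-3.6504}) = 0.9747
L = P_1 × (1−P_2) = 0.8589 × 0.0253 = 0.02175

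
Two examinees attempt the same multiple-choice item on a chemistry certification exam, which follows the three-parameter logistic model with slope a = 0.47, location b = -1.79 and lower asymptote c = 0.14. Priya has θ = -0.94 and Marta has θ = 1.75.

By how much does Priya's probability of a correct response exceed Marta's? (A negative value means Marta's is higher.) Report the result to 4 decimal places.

-0.2083

P(θ) = c + (1 − c) · 1 / (1 + exp(−a(θ − b)))
P(Priya) = 0.6548  [exponent 0.3995]
P(Marta) = 0.8630  [exponent 1.6638]
Difference = 0.6548 − 0.8630 = -0.2083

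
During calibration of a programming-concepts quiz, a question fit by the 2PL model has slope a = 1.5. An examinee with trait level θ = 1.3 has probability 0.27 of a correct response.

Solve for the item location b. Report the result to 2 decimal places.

1.96

P(θ) = 1 / (1 + exp(−a(θ − b)))
logit(0.27) = ln(0.27/0.73) = -0.9946
b = θ − logit/(a) = 1.3 − (-0.9946)/1.5000 = 1.9631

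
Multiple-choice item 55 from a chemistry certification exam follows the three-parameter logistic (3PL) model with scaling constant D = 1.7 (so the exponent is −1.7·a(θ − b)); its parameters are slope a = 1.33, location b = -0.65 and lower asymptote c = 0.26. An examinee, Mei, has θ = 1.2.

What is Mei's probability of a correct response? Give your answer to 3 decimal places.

0.989

P(θ) = c + (1 − c) · 1 / (1 + exp(−D·a(θ − b)))
Exponent: 1.7 × 1.33 × (1.2 − (-0.65)) = 4.1829
1/(1 + e^{-4.1829}) = 0.9850
P = 0.26 + 0.74 × 0.9850 = 0.9889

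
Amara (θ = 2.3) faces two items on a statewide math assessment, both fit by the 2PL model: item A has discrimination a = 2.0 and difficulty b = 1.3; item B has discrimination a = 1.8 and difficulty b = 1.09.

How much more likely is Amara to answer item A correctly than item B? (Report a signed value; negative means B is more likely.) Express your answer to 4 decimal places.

P(θ) = 1 / (1 + exp(−a(θ − b)))
P_A = 0.8808
P_B = 0.8983
P_A − P_B = -0.0175

-0.0175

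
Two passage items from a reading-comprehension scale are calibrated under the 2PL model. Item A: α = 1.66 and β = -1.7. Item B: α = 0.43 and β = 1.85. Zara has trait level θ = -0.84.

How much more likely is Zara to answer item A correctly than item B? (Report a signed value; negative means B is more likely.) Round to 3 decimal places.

0.567

P(θ) = 1 / (1 + exp(−α(θ − β)))
P_A = 0.8065
P_B = 0.2393
P_A − P_B = 0.5673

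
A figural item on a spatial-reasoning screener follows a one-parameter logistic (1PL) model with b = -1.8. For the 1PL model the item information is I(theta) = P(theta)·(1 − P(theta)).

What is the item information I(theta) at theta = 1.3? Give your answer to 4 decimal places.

0.0412

P = 1/(1+e^{-3.1000}) = 0.9569
P(1−P) = 0.9569 × 0.0431 = 0.0412
I = P(1−P) = 0.04125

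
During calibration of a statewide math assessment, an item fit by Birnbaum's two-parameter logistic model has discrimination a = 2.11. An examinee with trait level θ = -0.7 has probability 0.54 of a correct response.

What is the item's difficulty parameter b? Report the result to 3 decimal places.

-0.776

P(θ) = 1 / (1 + exp(−a(θ − b)))
logit(0.54) = ln(0.54/0.46) = 0.1603
b = θ − logit/(a) = -0.7 − 0.1603/2.1100 = -0.7760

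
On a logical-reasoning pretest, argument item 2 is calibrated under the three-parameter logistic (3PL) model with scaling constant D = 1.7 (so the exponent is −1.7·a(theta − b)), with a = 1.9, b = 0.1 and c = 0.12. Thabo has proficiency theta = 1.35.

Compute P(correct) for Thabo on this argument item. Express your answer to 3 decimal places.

0.985

P(theta) = c + (1 − c) · 1 / (1 + exp(−D·a(theta − b)))
Exponent: 1.7 × 1.9 × (1.35 − 0.1) = 4.0375
1/(1 + e^{-4.0375}) = 0.9827
P = 0.12 + 0.88 × 0.9827 = 0.9847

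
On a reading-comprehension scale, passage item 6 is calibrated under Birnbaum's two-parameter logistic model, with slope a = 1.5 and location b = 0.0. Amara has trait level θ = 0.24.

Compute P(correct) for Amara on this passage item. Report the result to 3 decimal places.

P(θ) = 1 / (1 + exp(−a(θ − b)))
Exponent: 1.5 × (0.24 − 0.0) = 0.3600
1/(1 + e^{-0.3600}) = 0.5890

0.589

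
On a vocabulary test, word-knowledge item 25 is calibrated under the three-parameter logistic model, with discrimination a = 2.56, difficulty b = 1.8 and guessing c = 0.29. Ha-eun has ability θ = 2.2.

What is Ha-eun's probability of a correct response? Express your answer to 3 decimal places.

P(θ) = c + (1 − c) · 1 / (1 + exp(−a(θ − b)))
Exponent: 2.56 × (2.2 − 1.8) = 1.0240
1/(1 + e^{-1.0240}) = 0.7358
P = 0.29 + 0.71 × 0.7358 = 0.8124

0.812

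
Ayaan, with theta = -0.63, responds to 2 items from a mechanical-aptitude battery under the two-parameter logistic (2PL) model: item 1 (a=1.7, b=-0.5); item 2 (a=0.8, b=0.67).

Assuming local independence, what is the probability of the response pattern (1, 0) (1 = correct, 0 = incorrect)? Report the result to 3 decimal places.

P(theta) = 1 / (1 + exp(−a(theta − b)))
P_1 = 1/(1+e^{0.2210}) = 0.4450
P_2 = 1/(1+e^{1.0400}) = 0.2611
L = P_1 × (1−P_2) = 0.4450 × 0.7389 = 0.32877

0.329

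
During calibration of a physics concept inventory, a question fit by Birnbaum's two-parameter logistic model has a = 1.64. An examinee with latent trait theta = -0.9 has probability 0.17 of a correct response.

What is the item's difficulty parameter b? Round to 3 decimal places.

0.067

P(theta) = 1 / (1 + exp(−a(theta − b)))
logit(0.17) = ln(0.17/0.83) = -1.5856
b = theta − logit/(a) = -0.9 − (-1.5856)/1.6400 = 0.0668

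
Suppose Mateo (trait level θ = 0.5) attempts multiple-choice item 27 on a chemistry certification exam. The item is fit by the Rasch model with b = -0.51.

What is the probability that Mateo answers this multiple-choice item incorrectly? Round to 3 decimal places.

P(θ) = 1 / (1 + exp(−(θ − b)))
Exponent: (0.5 − (-0.51)) = 1.0100
1/(1 + e^{-1.0100}) = 0.7330
P = 0.7330
P(incorrect) = 1 − 0.7330 = 0.2670

0.267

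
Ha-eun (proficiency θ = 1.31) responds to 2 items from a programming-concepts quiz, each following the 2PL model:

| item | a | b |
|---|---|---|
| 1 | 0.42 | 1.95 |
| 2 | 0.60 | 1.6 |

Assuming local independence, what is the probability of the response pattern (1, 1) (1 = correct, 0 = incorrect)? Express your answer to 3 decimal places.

P(θ) = 1 / (1 + exp(−a(θ − b)))
P_1 = 1/(1+e^{0.2688}) = 0.4332
P_2 = 1/(1+e^{0.1740}) = 0.4566
L = P_1 × P_2 = 0.4332 × 0.4566 = 0.19780

0.198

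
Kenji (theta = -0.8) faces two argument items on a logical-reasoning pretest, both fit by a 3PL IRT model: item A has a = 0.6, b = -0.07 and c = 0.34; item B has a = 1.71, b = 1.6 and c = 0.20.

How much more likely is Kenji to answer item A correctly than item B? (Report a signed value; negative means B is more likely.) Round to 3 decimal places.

0.386

P(theta) = c + (1 − c) · 1 / (1 + exp(−a(theta − b)))
P_A = 0.5989
P_B = 0.2130
P_A − P_B = 0.3859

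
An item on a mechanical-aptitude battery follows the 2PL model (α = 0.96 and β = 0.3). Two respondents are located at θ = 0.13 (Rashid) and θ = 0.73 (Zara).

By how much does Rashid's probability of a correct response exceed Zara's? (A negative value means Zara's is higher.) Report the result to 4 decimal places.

-0.1425

P(θ) = 1 / (1 + exp(−α(θ − β)))
P(Rashid) = 0.4593  [exponent -0.1632]
P(Zara) = 0.6018  [exponent 0.4128]
Difference = 0.4593 − 0.6018 = -0.1425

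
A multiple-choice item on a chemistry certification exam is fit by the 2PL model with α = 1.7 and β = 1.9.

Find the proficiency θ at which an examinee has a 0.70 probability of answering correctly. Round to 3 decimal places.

P(θ) = 1 / (1 + exp(−α(θ − β)))
logit = ln(0.7000/0.3000) = 0.8473
θ = β + logit/(α) = 1.9 + 0.8473/1.7000 = 2.3984

2.398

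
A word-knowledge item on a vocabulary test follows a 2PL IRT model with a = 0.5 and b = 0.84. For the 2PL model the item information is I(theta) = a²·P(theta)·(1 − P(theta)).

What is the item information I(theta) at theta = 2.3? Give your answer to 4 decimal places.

P = 1/(1+e^{-0.7300}) = 0.6748
P(1−P) = 0.6748 × 0.3252 = 0.2194
I = a² × P(1−P) = 0.5² × 0.2194 = 0.05486

0.0549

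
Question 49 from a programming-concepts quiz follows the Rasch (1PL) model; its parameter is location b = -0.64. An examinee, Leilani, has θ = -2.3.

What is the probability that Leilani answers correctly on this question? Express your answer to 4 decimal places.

0.1598

P(θ) = 1 / (1 + exp(−(θ − b)))
Exponent: (-2.3 − (-0.64)) = -1.6600
1/(1 + e^{1.6600}) = 0.1598
P = 0.1598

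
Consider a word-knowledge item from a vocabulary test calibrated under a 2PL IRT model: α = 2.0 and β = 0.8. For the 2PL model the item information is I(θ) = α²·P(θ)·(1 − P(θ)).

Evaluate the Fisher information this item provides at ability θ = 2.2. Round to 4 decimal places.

P = 1/(1+e^{-2.8000}) = 0.9427
P(1−P) = 0.9427 × 0.0573 = 0.0540
I = α² × P(1−P) = 2.0² × 0.0540 = 0.21615

0.2162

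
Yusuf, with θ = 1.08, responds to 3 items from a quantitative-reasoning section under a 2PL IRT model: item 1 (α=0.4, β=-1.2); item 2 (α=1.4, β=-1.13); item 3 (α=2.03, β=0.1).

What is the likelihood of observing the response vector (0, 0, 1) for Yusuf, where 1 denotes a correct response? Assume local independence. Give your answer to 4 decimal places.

0.0109

P(θ) = 1 / (1 + exp(−α(θ − β)))
P_1 = 1/(1+e^{-0.9120}) = 0.7134
P_2 = 1/(1+e^{-3.0940}) = 0.9566
P_3 = 1/(1+e^{-1.9894}) = 0.8797
L = (1−P_1) × (1−P_2) × P_3 = 0.2866 × 0.0434 × 0.8797 = 0.01093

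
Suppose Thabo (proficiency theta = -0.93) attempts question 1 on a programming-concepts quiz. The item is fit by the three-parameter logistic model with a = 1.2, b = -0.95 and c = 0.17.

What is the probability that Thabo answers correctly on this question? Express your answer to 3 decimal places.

0.590

P(theta) = c + (1 − c) · 1 / (1 + exp(−a(theta − b)))
Exponent: 1.2 × (-0.93 − (-0.95)) = 0.0240
1/(1 + e^{-0.0240}) = 0.5060
P = 0.17 + 0.83 × 0.5060 = 0.5900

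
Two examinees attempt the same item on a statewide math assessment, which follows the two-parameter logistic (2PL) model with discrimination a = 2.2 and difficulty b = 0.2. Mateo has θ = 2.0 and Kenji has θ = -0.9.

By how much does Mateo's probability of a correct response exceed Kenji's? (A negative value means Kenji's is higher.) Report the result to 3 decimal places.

P(θ) = 1 / (1 + exp(−a(θ − b)))
P(Mateo) = 0.9813  [exponent 3.9600]
P(Kenji) = 0.0817  [exponent -2.4200]
Difference = 0.9813 − 0.0817 = 0.8996

0.900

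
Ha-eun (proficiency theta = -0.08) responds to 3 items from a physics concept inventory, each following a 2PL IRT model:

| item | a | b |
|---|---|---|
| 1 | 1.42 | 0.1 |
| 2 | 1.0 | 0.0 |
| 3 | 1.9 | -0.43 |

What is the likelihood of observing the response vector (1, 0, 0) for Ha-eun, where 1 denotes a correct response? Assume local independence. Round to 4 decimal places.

0.0771

P(theta) = 1 / (1 + exp(−a(theta − b)))
P_1 = 1/(1+e^{0.2556}) = 0.4364
P_2 = 1/(1+e^{0.0800}) = 0.4800
P_3 = 1/(1+e^{-0.6650}) = 0.6604
L = P_1 × (1−P_2) × (1−P_3) = 0.4364 × 0.5200 × 0.3396 = 0.07708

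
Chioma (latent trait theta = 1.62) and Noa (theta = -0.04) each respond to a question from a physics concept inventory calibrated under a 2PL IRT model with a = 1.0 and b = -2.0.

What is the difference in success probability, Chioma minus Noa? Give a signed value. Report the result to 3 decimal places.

P(theta) = 1 / (1 + exp(−a(theta − b)))
P(Chioma) = 0.9739  [exponent 3.6200]
P(Noa) = 0.8765  [exponent 1.9600]
Difference = 0.9739 − 0.8765 = 0.0974

0.097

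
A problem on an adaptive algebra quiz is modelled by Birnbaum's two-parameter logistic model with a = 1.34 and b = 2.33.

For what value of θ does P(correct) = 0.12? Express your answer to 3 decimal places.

P(θ) = 1 / (1 + exp(−a(θ − b)))
logit = ln(0.1200/0.8800) = -1.9924
θ = b + logit/(a) = 2.33 + (-1.9924)/1.3400 = 0.8431

0.843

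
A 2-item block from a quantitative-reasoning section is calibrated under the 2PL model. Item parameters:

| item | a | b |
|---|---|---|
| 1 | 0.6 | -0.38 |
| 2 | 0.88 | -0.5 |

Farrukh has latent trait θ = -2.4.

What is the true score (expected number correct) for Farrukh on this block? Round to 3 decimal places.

0.388

P(θ) = 1 / (1 + exp(−a(θ − b)))
P_1 = 1/(1+e^{1.2120}) = 0.2293
P_2 = 1/(1+e^{1.6720}) = 0.1582
E[score] = 0.2293 + 0.1582 = 0.3875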